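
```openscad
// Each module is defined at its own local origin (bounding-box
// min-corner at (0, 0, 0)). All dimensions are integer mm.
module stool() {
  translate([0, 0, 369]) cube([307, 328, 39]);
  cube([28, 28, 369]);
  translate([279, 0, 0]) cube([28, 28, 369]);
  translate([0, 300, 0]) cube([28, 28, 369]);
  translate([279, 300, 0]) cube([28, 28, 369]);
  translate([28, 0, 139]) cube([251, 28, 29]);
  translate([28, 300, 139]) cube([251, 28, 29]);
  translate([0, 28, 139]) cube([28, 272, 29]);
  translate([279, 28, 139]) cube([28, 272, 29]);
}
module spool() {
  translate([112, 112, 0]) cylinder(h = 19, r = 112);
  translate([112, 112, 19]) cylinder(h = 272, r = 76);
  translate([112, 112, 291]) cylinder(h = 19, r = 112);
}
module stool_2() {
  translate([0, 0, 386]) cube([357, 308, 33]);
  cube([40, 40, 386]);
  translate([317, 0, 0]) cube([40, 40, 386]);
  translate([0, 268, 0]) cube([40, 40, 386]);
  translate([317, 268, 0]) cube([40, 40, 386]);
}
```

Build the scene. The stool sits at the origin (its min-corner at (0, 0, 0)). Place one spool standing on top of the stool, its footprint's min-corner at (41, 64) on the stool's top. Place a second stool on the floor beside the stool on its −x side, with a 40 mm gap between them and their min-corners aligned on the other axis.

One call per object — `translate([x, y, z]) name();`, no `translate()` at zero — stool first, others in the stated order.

stool();
translate([41, 64, 408]) spool();
translate([-397, 0, 0]) stool_2();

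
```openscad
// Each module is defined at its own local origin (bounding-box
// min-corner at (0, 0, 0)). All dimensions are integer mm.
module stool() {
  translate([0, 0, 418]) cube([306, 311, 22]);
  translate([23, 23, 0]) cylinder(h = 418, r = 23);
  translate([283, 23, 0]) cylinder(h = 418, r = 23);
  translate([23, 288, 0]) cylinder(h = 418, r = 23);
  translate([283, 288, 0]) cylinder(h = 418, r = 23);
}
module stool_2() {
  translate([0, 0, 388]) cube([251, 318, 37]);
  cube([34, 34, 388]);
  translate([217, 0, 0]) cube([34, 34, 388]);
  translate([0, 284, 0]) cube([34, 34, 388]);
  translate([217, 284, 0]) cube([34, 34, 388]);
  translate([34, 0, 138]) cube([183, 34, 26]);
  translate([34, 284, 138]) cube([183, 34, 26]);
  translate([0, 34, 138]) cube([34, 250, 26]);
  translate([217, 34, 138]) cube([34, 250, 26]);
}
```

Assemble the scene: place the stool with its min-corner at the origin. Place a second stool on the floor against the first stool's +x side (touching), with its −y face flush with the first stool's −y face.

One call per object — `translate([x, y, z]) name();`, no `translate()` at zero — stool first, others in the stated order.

stool();
translate([306, 0, 0]) stool_2();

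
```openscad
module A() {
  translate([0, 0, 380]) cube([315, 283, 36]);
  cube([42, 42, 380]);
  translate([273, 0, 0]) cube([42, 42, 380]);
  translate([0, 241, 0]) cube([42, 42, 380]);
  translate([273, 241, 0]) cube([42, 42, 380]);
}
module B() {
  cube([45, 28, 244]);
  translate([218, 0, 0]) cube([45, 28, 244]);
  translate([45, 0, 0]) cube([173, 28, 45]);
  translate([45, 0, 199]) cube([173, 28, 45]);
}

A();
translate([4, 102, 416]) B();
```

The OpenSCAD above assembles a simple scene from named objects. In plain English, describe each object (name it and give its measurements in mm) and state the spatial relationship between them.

A is a four-legged stool. The seat is a 315×283×36 mm slab whose top surface is at z = 416 mm; four square legs, each 42×42 mm in cross-section, run from the floor (z = 0) to the underside of the seat, each flush with a corner of the seat.

B is a rectangular picture frame lying in the x–z plane (depth along y). The opening is 173 mm wide (x) by 154 mm tall (z), surrounded by a border 45 mm wide on all four sides. The frame is 28 mm deep and is made of two full-height vertical stiles with two horizontal rails fitted between them.

The picture frame is on top of the stool.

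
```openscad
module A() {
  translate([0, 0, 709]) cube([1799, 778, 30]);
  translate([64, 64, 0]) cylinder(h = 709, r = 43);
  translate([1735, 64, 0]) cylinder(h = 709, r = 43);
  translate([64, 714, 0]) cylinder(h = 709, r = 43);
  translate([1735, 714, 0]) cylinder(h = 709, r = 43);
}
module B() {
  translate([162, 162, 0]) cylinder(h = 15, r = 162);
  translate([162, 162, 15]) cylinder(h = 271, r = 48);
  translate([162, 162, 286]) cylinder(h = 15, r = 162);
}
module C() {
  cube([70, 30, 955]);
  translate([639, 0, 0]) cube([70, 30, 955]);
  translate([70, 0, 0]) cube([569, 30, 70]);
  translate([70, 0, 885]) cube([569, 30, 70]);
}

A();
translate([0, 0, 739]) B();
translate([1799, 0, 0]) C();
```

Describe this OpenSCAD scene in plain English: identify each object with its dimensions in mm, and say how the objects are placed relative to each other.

A is a rectangular dining table. The top is 1799×778×30 mm with its upper surface at z = 739 mm. It stands on four round legs of 86 mm diameter, each leg's bounding box inset 21 mm from the nearest pair of top edges, running from the floor to the underside of the top.

B is a spool: two coaxial disc flanges of radius 162 mm and thickness 15 mm, joined by a core cylinder of radius 48 mm and height 271 mm. The lower flange rests on z = 0 and the three cylinders share a vertical axis.

C is a picture frame with a 569×815 mm rectangular opening (x by z) and a uniform 70 mm border on every side. Frame depth is 30 mm along y. It is built from two vertical stiles running the full outside height and two horizontal rails spanning the gap between the stiles.

The spool is on top of the table. The picture frame is against the table's +x side, with their −y faces flush.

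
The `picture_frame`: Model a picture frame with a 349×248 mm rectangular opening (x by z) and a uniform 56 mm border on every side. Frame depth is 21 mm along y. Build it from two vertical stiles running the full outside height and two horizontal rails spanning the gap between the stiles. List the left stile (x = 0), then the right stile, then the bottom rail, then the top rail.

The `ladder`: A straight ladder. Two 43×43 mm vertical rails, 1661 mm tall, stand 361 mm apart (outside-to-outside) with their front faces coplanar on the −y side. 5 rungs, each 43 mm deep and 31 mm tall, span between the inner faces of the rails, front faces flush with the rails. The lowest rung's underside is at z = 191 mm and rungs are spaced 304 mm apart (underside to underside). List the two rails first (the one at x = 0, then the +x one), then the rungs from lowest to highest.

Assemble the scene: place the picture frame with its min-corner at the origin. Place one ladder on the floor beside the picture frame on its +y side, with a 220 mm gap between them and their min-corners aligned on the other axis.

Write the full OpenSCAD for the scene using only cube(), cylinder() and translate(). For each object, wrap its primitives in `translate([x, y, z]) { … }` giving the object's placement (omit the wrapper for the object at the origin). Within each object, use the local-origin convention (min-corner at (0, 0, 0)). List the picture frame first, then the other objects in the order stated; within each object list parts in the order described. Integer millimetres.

cube([56, 21, 360]);
translate([405, 0, 0]) cube([56, 21, 360]);
translate([56, 0, 0]) cube([349, 21, 56]);
translate([56, 0, 304]) cube([349, 21, 56]);
translate([0, 241, 0]) {
  cube([43, 43, 1661]);
  translate([318, 0, 0]) cube([43, 43, 1661]);
  translate([43, 0, 191]) cube([275, 43, 31]);
  translate([43, 0, 495]) cube([275, 43, 31]);
  translate([43, 0, 799]) cube([275, 43, 31]);
  translate([43, 0, 1103]) cube([275, 43, 31]);
  translate([43, 0, 1407]) cube([275, 43, 31]);
}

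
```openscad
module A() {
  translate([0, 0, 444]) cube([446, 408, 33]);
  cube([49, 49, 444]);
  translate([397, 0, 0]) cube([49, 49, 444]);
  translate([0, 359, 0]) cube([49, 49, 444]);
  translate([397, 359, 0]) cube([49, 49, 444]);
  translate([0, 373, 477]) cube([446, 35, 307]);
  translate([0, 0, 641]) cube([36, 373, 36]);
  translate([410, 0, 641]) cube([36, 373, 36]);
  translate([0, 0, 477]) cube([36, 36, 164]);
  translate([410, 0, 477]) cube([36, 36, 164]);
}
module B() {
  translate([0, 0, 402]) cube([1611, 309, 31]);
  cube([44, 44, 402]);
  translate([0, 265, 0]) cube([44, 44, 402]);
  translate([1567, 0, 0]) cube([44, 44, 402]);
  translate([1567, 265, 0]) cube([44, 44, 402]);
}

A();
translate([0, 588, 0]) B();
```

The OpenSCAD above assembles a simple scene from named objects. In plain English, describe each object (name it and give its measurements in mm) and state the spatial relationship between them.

A is a chair: 446×408 mm seat, 33 mm thick, top at z = 477 mm, on four 49 mm square corner legs flush with the seat edges. A 35 mm thick backrest slab spans the full seat width, extending 307 mm above the seat top, its back face flush with the seat's +y edge. Two armrests of 36×36 mm section run along each side from the seat's front edge to the front of the backrest, top faces 200 mm above the seat top and outer faces flush with the seat's x-edges; a 36×36 mm post under the front of each armrest stands on the seat at the front corner.

B is a long wooden bench with a 1611 mm (x) × 309 mm (y) seat, 31 mm thick, its top surface 433 mm above the floor. Four 44 mm square legs at the seat corners, flush with the edges, run from z = 0 to the seat underside.

The bench is on the floor beside the chair on its +y side.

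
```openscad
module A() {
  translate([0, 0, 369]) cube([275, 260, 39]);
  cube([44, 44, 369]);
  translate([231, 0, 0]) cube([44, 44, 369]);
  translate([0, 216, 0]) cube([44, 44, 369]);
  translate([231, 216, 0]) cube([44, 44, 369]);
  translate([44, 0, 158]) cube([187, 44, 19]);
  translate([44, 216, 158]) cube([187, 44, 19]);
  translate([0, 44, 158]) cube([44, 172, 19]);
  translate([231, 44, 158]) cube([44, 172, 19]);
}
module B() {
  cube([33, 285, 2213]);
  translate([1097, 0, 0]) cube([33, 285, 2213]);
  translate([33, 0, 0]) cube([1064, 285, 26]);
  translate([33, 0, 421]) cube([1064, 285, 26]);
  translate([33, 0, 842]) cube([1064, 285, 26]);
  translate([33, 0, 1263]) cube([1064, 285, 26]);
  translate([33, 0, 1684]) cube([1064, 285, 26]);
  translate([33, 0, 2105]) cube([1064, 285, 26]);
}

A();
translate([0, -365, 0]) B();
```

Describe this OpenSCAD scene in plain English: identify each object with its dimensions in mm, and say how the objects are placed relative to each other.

A is a four-legged stool. The seat is a 275×260×39 mm slab whose top surface is at z = 408 mm; four square legs, each 44×44 mm in cross-section, run from the floor (z = 0) to the underside of the seat, each flush with a corner of the seat. Four stretchers, 44 mm wide and 19 mm tall, connect adjacent legs with their undersides at z = 158 mm, each running between the inner faces of the legs it joins and aligned with the legs' outer faces on the other axis.

B is a bookshelf 1130 mm wide overall, 285 mm deep and 2213 mm tall. The two sides are 33 mm thick vertical panels. 6 horizontal shelves of 26 mm thickness span between the inner faces of the sides; the lowest shelf sits on the floor and shelves are stacked with a clear vertical gap of 395 mm between each pair.

The bookshelf is on the floor beside the stool on its −y side.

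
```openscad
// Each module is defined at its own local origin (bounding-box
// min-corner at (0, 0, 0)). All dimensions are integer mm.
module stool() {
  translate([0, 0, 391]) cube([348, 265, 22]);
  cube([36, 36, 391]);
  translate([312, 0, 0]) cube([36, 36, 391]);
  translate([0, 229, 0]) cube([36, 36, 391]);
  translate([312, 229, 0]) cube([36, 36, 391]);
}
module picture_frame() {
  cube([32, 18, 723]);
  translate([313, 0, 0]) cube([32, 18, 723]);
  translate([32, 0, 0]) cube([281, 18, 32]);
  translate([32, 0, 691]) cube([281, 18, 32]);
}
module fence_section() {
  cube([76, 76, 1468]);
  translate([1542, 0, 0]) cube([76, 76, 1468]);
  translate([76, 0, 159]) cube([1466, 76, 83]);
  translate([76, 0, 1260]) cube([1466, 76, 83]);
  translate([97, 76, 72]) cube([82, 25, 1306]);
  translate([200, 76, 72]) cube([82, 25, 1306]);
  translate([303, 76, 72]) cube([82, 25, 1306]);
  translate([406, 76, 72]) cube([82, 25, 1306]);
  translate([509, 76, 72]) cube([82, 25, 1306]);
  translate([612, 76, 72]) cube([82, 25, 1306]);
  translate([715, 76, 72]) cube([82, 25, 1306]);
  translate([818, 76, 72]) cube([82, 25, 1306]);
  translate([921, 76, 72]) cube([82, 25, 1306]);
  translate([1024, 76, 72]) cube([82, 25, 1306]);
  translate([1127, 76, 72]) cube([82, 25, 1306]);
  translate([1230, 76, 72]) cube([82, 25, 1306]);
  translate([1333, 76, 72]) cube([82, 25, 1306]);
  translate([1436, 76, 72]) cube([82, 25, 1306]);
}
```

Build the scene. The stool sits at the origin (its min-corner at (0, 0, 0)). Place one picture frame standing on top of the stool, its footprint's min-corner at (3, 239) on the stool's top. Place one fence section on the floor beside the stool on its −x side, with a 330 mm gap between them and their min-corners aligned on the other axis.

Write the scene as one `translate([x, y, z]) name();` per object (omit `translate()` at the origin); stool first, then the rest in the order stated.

stool();
translate([3, 239, 413]) picture_frame();
translate([-1948, 0, 0]) fence_section();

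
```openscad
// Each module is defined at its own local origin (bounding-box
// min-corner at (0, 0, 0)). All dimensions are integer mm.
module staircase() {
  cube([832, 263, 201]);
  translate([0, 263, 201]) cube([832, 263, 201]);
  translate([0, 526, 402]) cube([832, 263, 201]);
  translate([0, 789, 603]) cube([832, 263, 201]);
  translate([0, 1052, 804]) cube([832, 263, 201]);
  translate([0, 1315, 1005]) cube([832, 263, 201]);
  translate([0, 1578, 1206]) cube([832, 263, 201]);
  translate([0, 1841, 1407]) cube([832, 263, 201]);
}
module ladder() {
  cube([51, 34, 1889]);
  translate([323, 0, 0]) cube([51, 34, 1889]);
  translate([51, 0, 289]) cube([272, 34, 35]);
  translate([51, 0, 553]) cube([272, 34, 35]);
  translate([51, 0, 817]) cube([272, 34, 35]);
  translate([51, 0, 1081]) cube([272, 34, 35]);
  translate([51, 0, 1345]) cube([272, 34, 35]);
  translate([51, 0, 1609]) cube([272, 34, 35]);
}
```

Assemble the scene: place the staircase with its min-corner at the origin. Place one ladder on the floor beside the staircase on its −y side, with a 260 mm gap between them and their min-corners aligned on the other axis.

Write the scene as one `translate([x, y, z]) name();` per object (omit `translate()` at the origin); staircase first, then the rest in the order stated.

staircase();
translate([0, -294, 0]) ladder();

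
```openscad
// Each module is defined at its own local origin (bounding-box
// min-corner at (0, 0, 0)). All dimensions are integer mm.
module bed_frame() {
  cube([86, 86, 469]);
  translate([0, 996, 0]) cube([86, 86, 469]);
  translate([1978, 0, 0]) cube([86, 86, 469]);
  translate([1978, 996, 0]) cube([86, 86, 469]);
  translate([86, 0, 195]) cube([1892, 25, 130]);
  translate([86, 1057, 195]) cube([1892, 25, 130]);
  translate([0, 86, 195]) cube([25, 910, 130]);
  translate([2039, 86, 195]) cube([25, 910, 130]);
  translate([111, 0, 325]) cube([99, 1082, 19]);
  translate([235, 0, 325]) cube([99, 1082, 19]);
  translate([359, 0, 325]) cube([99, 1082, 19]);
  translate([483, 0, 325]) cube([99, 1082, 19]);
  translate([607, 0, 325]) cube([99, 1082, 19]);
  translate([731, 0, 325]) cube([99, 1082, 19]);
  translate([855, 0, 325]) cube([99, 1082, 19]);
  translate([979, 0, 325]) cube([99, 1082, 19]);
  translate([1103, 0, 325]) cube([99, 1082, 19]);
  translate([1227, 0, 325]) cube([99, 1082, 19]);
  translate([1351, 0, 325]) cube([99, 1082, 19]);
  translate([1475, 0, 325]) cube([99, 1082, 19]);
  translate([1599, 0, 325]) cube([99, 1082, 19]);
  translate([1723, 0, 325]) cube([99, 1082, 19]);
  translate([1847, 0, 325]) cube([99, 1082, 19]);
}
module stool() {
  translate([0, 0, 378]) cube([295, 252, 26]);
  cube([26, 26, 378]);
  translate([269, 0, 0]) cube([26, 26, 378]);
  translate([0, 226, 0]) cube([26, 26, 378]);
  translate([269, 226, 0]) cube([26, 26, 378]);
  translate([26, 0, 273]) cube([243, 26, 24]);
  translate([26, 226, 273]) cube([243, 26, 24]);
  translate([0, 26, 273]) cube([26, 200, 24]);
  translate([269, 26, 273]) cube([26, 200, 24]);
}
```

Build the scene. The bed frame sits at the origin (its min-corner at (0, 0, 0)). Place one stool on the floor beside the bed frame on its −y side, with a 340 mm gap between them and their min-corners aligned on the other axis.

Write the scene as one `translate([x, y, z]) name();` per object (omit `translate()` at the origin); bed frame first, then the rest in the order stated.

bed_frame();
translate([0, -592, 0]) stool();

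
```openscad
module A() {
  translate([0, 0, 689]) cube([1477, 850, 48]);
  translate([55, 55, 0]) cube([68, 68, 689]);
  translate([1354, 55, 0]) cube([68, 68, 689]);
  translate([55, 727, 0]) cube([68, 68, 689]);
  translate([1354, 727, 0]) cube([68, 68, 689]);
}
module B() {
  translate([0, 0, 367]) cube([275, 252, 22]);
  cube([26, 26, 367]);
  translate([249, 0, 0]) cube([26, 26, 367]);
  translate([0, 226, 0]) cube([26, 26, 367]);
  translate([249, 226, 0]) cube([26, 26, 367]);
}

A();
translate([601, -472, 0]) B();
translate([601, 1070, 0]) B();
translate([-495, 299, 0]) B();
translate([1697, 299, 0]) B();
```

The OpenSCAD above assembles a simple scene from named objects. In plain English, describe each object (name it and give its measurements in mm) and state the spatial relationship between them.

A is a table with a 1477×850 mm rectangular top, 48 mm thick, top surface at z = 737 mm, supported by four 68×68 mm square legs, each inset 55 mm from the nearest pair of top edges, running from the floor.

B is a simple wooden stool: a rectangular seat 275 mm (x) by 252 mm (y), 22 mm thick, top face at z = 389 mm, on four square legs, each 26×26 mm in cross-section. The legs rest on z = 0, each flush with a corner of the seat.

Four stools sit around the table at the −y, +y, −x, +x sides.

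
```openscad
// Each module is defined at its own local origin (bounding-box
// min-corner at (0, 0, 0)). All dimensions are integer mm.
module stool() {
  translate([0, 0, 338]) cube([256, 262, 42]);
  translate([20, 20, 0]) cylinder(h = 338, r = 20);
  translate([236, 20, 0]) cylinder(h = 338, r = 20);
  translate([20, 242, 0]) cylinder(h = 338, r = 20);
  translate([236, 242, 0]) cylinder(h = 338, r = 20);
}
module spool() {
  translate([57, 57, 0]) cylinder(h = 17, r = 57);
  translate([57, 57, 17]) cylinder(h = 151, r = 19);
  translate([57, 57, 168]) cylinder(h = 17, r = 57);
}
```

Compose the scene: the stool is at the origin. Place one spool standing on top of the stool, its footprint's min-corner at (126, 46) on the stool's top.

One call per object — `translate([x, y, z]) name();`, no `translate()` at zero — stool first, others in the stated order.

stool();
translate([126, 46, 380]) spool();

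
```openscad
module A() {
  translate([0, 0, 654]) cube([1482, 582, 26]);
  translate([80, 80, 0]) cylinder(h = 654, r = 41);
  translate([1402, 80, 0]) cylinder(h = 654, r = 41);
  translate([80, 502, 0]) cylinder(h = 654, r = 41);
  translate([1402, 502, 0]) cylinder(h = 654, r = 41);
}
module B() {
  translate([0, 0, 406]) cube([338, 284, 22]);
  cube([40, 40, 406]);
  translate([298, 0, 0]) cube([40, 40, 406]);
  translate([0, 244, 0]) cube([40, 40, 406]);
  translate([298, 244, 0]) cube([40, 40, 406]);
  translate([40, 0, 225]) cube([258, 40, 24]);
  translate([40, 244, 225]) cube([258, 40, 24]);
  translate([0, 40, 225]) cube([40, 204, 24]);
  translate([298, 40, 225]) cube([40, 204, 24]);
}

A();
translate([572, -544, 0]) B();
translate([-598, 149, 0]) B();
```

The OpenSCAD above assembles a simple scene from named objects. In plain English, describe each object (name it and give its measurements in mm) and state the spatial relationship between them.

A is a rectangular dining table. The top is 1482×582×26 mm with its upper surface at z = 680 mm. It stands on four round legs of 82 mm diameter, each leg's bounding box inset 39 mm from the nearest pair of top edges, running from the floor to the underside of the top.

B is a four-legged stool. The seat is a 338×284×22 mm slab whose top surface is at z = 428 mm; four square legs, each 40×40 mm in cross-section, run from the floor (z = 0) to the underside of the seat, each flush with a corner of the seat. Four stretchers, 40 mm wide and 24 mm tall, connect adjacent legs with their undersides at z = 225 mm, each running between the inner faces of the legs it joins and aligned with the legs' outer faces on the other axis.

Two stools sit around the table at the −y, −x sides.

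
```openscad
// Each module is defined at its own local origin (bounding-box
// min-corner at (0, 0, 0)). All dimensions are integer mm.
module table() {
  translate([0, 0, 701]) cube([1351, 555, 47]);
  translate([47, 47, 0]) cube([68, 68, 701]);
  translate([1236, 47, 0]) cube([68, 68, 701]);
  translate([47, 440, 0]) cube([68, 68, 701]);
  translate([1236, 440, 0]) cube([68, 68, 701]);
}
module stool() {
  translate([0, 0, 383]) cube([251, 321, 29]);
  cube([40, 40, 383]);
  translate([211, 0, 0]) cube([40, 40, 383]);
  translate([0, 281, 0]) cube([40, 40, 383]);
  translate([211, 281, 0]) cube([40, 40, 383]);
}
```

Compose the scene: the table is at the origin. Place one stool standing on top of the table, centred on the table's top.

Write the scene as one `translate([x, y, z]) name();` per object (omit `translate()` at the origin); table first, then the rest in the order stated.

table();
translate([550, 117, 748]) stool();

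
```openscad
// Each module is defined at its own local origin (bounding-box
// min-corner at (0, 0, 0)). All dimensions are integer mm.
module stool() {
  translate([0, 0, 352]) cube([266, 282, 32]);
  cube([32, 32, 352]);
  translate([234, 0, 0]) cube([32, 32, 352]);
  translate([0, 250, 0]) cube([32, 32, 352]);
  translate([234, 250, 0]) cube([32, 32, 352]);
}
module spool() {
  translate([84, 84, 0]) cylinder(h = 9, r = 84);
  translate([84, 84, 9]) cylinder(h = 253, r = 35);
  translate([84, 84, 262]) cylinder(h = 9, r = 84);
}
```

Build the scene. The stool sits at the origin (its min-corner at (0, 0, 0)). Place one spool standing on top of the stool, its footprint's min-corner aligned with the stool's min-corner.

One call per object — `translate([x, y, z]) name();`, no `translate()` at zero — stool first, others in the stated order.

stool();
translate([0, 0, 384]) spool();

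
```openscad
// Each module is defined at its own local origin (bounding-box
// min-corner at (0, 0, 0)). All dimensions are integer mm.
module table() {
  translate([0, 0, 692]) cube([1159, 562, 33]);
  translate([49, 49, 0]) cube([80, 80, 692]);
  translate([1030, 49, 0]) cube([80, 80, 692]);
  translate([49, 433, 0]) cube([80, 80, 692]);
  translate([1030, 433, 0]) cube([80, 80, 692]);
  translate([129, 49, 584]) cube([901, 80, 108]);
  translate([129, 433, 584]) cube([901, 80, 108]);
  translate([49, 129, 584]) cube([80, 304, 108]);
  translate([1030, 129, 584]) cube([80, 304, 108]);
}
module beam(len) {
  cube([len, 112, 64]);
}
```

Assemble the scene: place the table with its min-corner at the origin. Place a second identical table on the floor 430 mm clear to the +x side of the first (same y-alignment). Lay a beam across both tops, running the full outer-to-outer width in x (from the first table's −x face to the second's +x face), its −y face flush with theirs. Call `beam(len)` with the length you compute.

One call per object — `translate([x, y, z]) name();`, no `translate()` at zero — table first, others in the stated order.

table();
translate([1589, 0, 0]) table();
translate([0, 0, 725]) beam(2748);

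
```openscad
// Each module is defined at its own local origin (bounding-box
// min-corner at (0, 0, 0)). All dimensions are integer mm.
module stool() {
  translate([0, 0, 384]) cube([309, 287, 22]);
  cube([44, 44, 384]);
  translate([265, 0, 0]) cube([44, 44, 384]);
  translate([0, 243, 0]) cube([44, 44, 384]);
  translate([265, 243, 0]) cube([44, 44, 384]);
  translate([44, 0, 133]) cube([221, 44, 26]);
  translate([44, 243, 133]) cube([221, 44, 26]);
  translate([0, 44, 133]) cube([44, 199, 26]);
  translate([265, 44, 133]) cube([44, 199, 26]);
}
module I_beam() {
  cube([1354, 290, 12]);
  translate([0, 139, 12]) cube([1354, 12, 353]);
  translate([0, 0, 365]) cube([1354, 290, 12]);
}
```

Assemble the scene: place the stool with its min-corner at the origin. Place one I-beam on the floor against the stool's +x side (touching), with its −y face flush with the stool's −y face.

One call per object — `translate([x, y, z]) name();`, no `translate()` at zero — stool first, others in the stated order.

stool();
translate([309, 0, 0]) I_beam();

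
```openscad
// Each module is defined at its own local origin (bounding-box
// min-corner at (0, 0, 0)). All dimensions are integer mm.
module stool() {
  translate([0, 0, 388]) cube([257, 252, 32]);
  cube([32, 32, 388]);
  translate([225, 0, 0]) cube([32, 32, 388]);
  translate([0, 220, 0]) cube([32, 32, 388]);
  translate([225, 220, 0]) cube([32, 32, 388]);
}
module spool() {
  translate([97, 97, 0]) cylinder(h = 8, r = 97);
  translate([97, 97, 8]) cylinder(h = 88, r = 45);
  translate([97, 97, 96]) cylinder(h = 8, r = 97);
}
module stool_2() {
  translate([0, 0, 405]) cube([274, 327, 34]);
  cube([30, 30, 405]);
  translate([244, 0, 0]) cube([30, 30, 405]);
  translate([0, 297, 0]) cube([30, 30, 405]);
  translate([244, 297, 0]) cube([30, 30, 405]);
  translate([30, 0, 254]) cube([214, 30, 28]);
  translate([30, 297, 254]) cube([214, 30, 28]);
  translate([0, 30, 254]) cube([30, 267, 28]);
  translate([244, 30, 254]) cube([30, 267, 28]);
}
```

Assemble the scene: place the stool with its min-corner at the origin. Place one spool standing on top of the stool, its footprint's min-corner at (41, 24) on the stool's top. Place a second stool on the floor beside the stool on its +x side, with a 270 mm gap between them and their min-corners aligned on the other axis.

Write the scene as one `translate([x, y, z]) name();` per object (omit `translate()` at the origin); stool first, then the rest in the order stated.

stool();
translate([41, 24, 420]) spool();
translate([527, 0, 0]) stool_2();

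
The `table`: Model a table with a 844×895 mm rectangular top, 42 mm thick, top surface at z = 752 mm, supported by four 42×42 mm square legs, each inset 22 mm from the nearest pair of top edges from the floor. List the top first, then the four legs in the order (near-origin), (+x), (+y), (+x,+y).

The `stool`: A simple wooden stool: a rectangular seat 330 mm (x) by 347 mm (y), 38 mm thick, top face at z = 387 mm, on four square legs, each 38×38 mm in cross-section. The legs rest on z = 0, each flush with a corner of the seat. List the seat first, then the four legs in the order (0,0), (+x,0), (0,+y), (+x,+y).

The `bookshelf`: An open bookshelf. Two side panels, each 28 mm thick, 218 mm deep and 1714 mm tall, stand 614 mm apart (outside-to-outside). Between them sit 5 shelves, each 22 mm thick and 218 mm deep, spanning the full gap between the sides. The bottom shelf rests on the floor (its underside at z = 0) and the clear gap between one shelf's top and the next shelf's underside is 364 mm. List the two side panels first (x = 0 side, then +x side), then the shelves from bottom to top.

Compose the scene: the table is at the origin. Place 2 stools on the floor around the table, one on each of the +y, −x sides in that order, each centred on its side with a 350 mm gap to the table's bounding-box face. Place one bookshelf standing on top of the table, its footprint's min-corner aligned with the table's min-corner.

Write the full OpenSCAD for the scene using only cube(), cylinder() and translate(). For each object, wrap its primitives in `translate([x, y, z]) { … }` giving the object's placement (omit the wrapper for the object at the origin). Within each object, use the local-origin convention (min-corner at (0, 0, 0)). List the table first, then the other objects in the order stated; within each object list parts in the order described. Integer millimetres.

translate([0, 0, 710]) cube([844, 895, 42]);
translate([22, 22, 0]) cube([42, 42, 710]);
translate([780, 22, 0]) cube([42, 42, 710]);
translate([22, 831, 0]) cube([42, 42, 710]);
translate([780, 831, 0]) cube([42, 42, 710]);
translate([257, 1245, 0]) {
  translate([0, 0, 349]) cube([330, 347, 38]);
  cube([38, 38, 349]);
  translate([292, 0, 0]) cube([38, 38, 349]);
  translate([0, 309, 0]) cube([38, 38, 349]);
  translate([292, 309, 0]) cube([38, 38, 349]);
}
translate([-680, 274, 0]) {
  translate([0, 0, 349]) cube([330, 347, 38]);
  cube([38, 38, 349]);
  translate([292, 0, 0]) cube([38, 38, 349]);
  translate([0, 309, 0]) cube([38, 38, 349]);
  translate([292, 309, 0]) cube([38, 38, 349]);
}
translate([0, 0, 752]) {
  cube([28, 218, 1714]);
  translate([586, 0, 0]) cube([28, 218, 1714]);
  translate([28, 0, 0]) cube([558, 218, 22]);
  translate([28, 0, 386]) cube([558, 218, 22]);
  translate([28, 0, 772]) cube([558, 218, 22]);
  translate([28, 0, 1158]) cube([558, 218, 22]);
  translate([28, 0, 1544]) cube([558, 218, 22]);
}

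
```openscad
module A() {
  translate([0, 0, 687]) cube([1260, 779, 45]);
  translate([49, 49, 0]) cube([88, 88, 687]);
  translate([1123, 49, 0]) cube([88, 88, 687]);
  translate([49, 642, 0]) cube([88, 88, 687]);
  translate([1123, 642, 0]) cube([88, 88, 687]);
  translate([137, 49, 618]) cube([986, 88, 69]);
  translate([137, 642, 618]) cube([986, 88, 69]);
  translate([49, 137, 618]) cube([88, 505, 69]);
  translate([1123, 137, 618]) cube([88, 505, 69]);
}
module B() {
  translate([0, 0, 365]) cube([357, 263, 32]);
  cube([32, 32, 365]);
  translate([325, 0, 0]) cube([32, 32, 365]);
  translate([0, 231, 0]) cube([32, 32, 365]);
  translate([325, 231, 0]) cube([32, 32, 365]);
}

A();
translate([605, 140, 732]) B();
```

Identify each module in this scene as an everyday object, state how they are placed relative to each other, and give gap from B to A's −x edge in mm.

The stool's min-x is at 605; the table's min-x is 0; gap = 605 mm.

A is a table. B is a stool. The stool is on top of the table. The gap from the stool to the table's −x edge is 605 mm.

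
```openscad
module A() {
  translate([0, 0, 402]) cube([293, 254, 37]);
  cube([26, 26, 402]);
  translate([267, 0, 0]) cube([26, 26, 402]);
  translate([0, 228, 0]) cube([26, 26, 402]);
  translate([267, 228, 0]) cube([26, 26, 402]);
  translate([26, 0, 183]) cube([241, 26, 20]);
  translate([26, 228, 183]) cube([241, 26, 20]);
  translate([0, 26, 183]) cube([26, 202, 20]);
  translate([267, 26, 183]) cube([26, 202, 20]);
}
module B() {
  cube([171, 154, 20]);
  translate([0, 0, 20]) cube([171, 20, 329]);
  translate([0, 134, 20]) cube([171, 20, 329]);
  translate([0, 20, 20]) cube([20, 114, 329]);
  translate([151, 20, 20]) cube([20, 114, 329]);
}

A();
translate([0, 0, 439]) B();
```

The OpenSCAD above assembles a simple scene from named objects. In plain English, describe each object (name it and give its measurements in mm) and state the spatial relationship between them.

A is a four-legged stool. The seat is a 293×254×37 mm slab whose top surface is at z = 439 mm; four square legs, each 26×26 mm in cross-section, run from the floor (z = 0) to the underside of the seat, each flush with a corner of the seat. Four stretchers, 26 mm wide and 20 mm tall, connect adjacent legs with their undersides at z = 183 mm, each running between the inner faces of the legs it joins and aligned with the legs' outer faces on the other axis.

B is an open storage box with external size 171×154×349 mm and wall thickness 20 mm (the base is also 20 mm thick). The base covers the whole footprint; the four walls stand on the base, with the y-facing walls full-width and the x-facing walls fitting between their inner faces.

The open box is on top of the stool.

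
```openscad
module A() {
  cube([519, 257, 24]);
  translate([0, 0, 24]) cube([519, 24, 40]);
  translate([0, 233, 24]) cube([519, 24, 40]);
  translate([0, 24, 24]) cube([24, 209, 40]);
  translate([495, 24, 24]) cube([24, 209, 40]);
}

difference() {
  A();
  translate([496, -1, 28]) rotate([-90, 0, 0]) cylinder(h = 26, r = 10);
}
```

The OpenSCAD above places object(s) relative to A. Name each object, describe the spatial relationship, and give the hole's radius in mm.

A is an open box. The open box has a circular hole through its front wall. The hole's radius is 10 mm.

The subtracted cylinder has r = 10 mm.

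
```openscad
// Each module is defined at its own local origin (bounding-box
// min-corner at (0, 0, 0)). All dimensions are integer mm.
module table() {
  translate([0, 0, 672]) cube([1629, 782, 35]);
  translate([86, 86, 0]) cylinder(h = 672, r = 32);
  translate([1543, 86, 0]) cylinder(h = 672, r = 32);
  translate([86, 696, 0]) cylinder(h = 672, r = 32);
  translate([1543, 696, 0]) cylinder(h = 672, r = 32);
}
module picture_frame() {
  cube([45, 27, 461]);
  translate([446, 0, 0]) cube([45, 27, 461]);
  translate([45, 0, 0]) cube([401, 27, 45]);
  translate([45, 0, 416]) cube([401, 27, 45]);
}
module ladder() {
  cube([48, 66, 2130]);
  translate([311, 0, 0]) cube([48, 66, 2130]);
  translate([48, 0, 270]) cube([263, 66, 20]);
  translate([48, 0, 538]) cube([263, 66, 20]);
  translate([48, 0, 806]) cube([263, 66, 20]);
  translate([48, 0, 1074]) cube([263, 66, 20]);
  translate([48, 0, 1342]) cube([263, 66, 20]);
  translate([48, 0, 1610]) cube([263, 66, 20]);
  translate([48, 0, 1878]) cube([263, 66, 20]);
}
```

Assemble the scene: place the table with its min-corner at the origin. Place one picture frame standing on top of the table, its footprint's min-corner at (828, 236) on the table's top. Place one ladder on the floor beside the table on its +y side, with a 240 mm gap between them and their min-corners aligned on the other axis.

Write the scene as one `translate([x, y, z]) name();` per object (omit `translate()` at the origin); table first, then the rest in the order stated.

table();
translate([828, 236, 707]) picture_frame();
translate([0, 1022, 0]) ladder();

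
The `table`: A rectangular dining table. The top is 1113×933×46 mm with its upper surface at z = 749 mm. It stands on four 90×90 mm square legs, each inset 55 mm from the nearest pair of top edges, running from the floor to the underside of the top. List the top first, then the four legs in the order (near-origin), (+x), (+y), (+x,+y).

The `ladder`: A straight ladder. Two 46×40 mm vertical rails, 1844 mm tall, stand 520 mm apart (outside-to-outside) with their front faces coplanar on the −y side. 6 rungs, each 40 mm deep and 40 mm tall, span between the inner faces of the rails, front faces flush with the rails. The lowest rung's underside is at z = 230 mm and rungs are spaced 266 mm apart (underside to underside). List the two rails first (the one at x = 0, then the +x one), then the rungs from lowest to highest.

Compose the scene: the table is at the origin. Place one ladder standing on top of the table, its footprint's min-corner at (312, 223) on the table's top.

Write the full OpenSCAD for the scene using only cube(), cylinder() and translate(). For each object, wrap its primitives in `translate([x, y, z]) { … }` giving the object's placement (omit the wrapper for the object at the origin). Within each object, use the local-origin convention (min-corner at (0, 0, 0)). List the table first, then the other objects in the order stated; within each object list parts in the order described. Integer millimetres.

translate([0, 0, 703]) cube([1113, 933, 46]);
translate([55, 55, 0]) cube([90, 90, 703]);
translate([968, 55, 0]) cube([90, 90, 703]);
translate([55, 788, 0]) cube([90, 90, 703]);
translate([968, 788, 0]) cube([90, 90, 703]);
translate([312, 223, 749]) {
  cube([46, 40, 1844]);
  translate([474, 0, 0]) cube([46, 40, 1844]);
  translate([46, 0, 230]) cube([428, 40, 40]);
  translate([46, 0, 496]) cube([428, 40, 40]);
  translate([46, 0, 762]) cube([428, 40, 40]);
  translate([46, 0, 1028]) cube([428, 40, 40]);
  translate([46, 0, 1294]) cube([428, 40, 40]);
  translate([46, 0, 1560]) cube([428, 40, 40]);
}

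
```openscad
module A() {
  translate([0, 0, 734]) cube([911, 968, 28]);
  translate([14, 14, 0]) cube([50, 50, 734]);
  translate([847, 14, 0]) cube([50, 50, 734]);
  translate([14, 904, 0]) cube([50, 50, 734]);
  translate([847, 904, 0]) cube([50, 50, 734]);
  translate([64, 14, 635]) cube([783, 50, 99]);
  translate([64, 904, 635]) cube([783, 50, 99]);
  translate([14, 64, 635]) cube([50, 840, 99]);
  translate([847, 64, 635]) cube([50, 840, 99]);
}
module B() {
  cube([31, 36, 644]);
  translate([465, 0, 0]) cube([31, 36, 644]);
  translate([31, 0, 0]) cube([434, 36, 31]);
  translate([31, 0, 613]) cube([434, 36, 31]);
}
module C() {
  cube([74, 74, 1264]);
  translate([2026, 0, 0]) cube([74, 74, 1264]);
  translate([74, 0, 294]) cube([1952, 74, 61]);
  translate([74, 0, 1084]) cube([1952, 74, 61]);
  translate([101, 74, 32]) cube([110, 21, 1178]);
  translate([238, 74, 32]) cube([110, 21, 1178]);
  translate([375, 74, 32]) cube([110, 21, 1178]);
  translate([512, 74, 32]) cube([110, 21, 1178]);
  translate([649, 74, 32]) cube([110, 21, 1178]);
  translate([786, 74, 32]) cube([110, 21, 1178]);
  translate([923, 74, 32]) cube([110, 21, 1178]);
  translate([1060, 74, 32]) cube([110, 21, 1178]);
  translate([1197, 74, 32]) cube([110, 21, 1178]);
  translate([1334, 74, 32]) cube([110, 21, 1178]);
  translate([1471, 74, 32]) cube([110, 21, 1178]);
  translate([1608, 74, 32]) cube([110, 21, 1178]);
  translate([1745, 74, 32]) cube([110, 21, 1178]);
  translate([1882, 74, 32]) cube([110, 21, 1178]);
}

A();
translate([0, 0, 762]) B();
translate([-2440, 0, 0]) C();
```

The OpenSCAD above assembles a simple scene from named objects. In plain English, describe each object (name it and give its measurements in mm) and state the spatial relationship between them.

A is a table with a 911×968 mm rectangular top, 28 mm thick, top surface at z = 762 mm, supported by four 50×50 mm square legs, each inset 14 mm from the nearest pair of top edges, running from the floor. Four apron rails, 50 mm thick and 99 mm tall, run between adjacent legs with their top edges flush with the underside of the top and their outer faces flush with the legs' outer faces.

B is a picture frame with a 434×582 mm rectangular opening (x by z) and a uniform 31 mm border on every side. Frame depth is 36 mm along y. It is built from two vertical stiles running the full outside height and two horizontal rails spanning the gap between the stiles.

C is a fence section. Two 74×74 mm posts, 1264 mm tall, stand on the floor with a clear span of 1952 mm between their inner faces. Two horizontal rails of 74×61 mm section span the gap between the posts with their undersides at z = 294 mm and z = 1084 mm, flush with the posts' −y face. 14 pickets, each 110 mm wide, 21 mm thick and 1178 mm tall, are fixed to the +y face of the rails with their bottoms at z = 32 mm, evenly spaced across the span with equal gaps (rounded down to the nearest mm) at the −x end and between each pair — any rounding remainder accumulates at the +x end.

The picture frame is on top of the table. The fence section is on the floor beside the table on its −x side.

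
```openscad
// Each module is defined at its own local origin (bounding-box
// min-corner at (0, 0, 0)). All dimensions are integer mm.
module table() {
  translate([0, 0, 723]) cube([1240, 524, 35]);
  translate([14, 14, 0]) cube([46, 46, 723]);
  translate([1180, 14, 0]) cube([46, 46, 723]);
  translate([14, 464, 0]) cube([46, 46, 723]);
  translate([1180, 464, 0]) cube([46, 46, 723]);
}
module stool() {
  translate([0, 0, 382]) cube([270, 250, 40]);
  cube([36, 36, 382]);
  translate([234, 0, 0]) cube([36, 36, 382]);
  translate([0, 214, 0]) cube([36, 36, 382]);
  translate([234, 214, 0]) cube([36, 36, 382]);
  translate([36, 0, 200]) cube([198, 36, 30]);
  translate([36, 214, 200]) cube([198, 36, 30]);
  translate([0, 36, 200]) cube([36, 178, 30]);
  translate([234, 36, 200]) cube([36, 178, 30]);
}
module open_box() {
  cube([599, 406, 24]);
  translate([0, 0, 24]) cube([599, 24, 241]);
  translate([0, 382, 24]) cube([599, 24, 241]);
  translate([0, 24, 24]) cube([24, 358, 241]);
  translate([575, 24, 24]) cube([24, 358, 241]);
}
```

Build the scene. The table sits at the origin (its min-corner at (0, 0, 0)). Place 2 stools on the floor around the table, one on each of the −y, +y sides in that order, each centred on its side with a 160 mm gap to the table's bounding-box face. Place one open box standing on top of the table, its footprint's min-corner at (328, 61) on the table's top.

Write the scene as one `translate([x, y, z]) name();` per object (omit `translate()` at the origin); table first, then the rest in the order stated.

table();
translate([485, -410, 0]) stool();
translate([485, 684, 0]) stool();
translate([328, 61, 758]) open_box();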